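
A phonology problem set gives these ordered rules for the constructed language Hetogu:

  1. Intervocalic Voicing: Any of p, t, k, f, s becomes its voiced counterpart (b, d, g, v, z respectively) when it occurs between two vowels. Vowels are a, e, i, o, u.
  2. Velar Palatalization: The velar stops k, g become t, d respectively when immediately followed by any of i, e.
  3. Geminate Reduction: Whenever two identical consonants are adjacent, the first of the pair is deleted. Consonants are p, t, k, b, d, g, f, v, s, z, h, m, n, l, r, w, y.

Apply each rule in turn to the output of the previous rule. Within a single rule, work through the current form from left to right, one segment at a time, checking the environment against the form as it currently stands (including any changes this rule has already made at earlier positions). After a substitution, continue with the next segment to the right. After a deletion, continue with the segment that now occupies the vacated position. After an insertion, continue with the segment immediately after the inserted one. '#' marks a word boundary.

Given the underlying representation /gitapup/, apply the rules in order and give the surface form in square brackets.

[didabup]

1 Intervocalic Voicing: [gitapup] → [gidabup]
2 Velar Palatalization: [gidabup] → [didabup]
3 Geminate Reduction: no change — [didabup]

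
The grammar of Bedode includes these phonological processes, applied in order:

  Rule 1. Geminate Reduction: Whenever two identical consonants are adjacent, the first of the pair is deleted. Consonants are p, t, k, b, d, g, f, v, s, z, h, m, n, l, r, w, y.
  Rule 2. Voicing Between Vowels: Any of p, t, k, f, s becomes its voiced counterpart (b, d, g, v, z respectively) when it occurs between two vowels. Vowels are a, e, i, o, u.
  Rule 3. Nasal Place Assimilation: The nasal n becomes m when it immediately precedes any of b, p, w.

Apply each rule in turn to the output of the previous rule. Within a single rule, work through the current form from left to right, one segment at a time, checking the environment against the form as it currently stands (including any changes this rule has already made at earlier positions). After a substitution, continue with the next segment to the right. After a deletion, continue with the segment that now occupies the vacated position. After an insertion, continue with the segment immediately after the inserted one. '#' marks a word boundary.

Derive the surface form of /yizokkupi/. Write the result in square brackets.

[yizogubi]

Rule 1 Geminate Reduction: [yizokkupi] → [yizokupi]
Rule 2 Voicing Between Vowels: [yizokupi] → [yizogubi]
Rule 3 Nasal Place Assimilation: no change — [yizogubi]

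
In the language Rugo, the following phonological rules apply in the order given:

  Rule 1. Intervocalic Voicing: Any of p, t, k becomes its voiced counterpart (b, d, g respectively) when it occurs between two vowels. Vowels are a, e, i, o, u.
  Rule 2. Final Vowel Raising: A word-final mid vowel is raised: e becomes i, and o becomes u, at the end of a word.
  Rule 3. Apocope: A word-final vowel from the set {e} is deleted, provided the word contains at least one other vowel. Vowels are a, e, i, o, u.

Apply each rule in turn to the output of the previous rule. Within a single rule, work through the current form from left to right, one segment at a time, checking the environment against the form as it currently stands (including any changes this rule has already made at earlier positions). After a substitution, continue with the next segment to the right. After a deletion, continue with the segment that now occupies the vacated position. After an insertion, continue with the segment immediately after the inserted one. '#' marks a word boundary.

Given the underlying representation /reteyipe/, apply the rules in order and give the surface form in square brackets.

[redeyibi]

Rule 1 Intervocalic Voicing: [reteyipe] → [redeyibe]
Rule 2 Final Vowel Raising: [redeyibe] → [redeyibi]
Rule 3 Apocope: no change — [redeyibi]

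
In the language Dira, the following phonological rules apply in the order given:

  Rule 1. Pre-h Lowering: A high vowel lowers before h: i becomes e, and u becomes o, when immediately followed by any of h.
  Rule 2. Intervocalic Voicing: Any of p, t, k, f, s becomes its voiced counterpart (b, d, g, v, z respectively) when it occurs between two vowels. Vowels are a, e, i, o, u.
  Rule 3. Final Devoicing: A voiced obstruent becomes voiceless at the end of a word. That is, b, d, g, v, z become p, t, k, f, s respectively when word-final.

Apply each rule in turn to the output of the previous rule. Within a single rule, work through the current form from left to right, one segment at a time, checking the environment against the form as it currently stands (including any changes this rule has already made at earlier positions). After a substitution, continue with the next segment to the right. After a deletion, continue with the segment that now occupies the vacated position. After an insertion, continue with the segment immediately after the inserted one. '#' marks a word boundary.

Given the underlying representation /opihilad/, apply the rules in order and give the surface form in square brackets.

Rule 1 Pre-h Lowering: [opihilad] → [opehilad]
Rule 2 Intervocalic Voicing: [opehilad] → [obehilad]
Rule 3 Final Devoicing: [obehilad] → [obehilat]

[obehilat]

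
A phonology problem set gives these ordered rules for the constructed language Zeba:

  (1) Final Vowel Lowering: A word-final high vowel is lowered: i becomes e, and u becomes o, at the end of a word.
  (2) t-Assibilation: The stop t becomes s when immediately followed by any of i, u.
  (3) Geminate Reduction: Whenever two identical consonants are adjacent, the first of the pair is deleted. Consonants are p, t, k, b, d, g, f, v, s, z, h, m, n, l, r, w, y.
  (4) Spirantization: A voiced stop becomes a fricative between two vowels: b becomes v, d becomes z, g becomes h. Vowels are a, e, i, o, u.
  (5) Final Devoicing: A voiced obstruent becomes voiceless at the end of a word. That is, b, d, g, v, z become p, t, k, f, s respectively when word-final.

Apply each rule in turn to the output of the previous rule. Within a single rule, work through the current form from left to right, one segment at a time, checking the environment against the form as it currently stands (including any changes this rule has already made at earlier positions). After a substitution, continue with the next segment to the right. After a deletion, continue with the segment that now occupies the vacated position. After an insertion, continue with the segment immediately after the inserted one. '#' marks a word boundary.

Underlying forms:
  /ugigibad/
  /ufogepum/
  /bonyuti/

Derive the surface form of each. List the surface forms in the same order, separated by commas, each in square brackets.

/ugigibad/:
  (1) Final Vowel Lowering: no change — [ugigibad]
  (2) t-Assibilation: no change — [ugigibad]
  (3) Geminate Reduction: no change — [ugigibad]
  (4) Spirantization: [ugigibad] → [uhihivad]
  (5) Final Devoicing: [uhihivad] → [uhihivat]
/ufogepum/:
  (1) Final Vowel Lowering: no change — [ufogepum]
  (2) t-Assibilation: no change — [ufogepum]
  (3) Geminate Reduction: no change — [ufogepum]
  (4) Spirantization: [ufogepum] → [ufohepum]
  (5) Final Devoicing: no change — [ufohepum]
/bonyuti/:
  (1) Final Vowel Lowering: [bonyuti] → [bonyute]
  (2) t-Assibilation: no change — [bonyute]
  (3) Geminate Reduction: no change — [bonyute]
  (4) Spirantization: no change — [bonyute]
  (5) Final Devoicing: no change — [bonyute]

[uhihivat], [ufohepum], [bonyute]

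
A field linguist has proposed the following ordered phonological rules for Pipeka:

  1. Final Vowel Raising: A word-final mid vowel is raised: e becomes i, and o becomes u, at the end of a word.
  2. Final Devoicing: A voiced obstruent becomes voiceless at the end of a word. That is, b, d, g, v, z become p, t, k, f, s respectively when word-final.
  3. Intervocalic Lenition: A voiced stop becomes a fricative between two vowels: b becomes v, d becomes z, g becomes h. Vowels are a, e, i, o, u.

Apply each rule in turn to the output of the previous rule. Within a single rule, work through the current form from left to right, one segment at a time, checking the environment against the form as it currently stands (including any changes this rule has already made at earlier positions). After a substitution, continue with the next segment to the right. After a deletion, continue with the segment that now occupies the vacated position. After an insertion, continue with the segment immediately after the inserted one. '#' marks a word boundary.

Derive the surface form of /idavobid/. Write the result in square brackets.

[izavovit]

1 Final Vowel Raising: no change — [idavobid]
2 Final Devoicing: [idavobid] → [idavobit]
3 Intervocalic Lenition: [idavobit] → [izavovit]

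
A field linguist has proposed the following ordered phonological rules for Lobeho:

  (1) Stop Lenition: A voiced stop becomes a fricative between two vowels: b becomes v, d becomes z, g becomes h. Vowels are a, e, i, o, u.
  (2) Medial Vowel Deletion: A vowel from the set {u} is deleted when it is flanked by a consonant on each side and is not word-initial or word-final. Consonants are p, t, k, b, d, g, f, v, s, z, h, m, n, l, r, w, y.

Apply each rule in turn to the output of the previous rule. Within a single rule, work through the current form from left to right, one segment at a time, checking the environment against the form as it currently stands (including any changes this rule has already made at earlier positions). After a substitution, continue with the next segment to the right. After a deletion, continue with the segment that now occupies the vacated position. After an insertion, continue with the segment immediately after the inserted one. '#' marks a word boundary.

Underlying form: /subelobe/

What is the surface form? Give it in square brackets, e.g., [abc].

[svelove]

(1) Stop Lenition: [subelobe] → [suvelove]
(2) Medial Vowel Deletion: [suvelove] → [svelove]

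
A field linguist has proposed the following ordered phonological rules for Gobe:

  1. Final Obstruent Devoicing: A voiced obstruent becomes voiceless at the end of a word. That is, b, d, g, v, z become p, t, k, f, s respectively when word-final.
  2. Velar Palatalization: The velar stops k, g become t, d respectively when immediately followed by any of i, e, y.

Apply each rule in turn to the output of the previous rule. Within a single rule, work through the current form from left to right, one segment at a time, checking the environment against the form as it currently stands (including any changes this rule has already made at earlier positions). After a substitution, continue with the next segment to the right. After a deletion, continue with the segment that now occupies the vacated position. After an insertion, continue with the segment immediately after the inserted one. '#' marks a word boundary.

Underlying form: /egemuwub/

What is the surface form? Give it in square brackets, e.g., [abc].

[edemuwup]

1 Final Obstruent Devoicing: [egemuwub] → [egemuwup]
2 Velar Palatalization: [egemuwup] → [edemuwup]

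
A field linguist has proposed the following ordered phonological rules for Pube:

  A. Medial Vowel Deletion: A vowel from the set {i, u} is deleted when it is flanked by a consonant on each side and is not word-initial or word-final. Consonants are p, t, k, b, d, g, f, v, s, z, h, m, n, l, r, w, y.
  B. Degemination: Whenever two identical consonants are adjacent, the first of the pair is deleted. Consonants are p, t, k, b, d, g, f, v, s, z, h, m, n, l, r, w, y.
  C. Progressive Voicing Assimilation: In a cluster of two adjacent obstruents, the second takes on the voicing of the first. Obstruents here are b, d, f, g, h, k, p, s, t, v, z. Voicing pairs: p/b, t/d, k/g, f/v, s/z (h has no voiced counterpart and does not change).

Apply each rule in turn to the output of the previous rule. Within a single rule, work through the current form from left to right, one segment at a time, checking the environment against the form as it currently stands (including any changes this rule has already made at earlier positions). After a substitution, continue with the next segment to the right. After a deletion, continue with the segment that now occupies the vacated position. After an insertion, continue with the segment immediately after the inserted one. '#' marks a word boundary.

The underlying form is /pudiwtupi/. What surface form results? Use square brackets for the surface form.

A Medial Vowel Deletion: [pudiwtupi] → [pdwtpi]
B Degemination: no change — [pdwtpi]
C Progressive Voicing Assimilation: [pdwtpi] → [ptwtpi]

[ptwtpi]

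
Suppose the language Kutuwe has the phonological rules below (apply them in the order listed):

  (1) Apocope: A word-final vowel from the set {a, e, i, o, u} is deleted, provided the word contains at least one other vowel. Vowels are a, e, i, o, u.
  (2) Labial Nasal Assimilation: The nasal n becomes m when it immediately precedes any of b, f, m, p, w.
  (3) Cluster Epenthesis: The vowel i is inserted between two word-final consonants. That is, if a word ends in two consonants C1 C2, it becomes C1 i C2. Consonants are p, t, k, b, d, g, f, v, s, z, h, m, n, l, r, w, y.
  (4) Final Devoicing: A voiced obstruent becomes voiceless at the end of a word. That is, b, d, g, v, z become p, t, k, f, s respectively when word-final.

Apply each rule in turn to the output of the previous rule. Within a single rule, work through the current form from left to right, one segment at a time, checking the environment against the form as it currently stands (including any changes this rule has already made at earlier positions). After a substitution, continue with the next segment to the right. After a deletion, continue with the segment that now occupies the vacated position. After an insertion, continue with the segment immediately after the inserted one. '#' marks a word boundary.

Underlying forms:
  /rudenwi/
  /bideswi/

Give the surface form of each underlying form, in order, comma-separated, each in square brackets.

[rudemiw], [bidesiw]

/rudenwi/:
  (1) Apocope: [rudenwi] → [rudenw]
  (2) Labial Nasal Assimilation: [rudenw] → [rudemw]
  (3) Cluster Epenthesis: [rudemw] → [rudemiw]
  (4) Final Devoicing: no change — [rudemiw]
/bideswi/:
  (1) Apocope: [bideswi] → [bidesw]
  (2) Labial Nasal Assimilation: no change — [bidesw]
  (3) Cluster Epenthesis: [bidesw] → [bidesiw]
  (4) Final Devoicing: no change — [bidesiw]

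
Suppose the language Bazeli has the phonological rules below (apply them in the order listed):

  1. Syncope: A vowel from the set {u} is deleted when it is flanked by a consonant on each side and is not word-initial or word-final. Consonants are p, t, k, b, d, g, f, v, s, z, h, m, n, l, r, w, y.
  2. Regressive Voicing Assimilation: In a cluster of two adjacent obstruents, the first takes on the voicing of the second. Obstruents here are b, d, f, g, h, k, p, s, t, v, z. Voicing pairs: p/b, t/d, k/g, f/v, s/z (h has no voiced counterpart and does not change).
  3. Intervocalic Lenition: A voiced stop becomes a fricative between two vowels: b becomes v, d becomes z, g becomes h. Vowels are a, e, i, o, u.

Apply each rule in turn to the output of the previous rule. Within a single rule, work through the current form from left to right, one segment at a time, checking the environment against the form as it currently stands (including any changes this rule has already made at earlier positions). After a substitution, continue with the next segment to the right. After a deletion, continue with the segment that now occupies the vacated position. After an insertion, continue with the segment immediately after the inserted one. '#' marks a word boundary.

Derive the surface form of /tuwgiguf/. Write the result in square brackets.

1 Syncope: [tuwgiguf] → [twgigf]
2 Regressive Voicing Assimilation: [twgigf] → [twgikf]
3 Intervocalic Lenition: no change — [twgikf]

[twgikf]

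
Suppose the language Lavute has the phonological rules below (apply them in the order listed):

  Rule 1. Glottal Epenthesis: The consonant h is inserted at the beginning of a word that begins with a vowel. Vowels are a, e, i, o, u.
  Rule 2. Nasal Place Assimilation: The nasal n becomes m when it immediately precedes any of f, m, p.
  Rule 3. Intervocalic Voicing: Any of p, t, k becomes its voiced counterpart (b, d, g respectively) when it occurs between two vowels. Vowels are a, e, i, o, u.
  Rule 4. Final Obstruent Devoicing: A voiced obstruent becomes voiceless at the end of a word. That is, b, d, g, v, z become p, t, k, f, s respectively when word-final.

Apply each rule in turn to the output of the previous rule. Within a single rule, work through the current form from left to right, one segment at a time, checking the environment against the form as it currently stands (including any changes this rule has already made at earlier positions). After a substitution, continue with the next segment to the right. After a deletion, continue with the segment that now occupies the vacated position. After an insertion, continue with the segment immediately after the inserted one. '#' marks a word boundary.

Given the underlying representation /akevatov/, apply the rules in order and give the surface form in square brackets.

Rule 1 Glottal Epenthesis: [akevatov] → [hakevatov]
Rule 2 Nasal Place Assimilation: no change — [hakevatov]
Rule 3 Intervocalic Voicing: [hakevatov] → [hagevadov]
Rule 4 Final Obstruent Devoicing: [hagevadov] → [hagevadof]

[hagevadof]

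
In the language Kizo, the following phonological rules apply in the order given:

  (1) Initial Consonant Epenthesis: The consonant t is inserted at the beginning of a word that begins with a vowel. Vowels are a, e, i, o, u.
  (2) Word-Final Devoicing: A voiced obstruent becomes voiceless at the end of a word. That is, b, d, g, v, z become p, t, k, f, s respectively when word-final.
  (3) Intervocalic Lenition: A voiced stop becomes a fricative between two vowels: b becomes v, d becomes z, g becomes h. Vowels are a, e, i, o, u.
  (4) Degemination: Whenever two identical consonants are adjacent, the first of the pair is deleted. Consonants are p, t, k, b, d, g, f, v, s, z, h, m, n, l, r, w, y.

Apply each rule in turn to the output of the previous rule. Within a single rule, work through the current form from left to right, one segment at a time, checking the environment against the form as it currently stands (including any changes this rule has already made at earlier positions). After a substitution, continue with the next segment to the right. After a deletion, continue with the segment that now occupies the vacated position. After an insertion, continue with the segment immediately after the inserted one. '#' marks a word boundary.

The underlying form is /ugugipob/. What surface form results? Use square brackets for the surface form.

[tuhuhipop]

(1) Initial Consonant Epenthesis: [ugugipob] → [tugugipob]
(2) Word-Final Devoicing: [tugugipob] → [tugugipop]
(3) Intervocalic Lenition: [tugugipop] → [tuhuhipop]
(4) Degemination: no change — [tuhuhipop]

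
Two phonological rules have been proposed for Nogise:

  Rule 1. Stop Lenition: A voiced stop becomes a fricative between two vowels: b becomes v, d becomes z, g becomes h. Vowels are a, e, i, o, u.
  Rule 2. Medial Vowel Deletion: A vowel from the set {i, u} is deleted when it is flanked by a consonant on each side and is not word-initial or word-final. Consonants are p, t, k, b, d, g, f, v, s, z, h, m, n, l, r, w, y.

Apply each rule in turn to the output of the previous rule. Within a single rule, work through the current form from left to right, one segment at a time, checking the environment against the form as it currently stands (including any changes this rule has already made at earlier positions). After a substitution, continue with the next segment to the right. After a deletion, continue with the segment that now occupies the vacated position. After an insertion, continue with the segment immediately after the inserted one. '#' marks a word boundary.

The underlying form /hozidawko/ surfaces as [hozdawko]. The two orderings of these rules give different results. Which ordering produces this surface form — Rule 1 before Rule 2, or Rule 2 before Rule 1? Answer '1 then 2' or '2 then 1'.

2 then 1

Order 1 then 2:
  1 Stop Lenition: [hozidawko] → [hozizawko]
  2 Medial Vowel Deletion: [hozizawko] → [hozzawko]
  result: [hozzawko]
Order 2 then 1:
  2 Medial Vowel Deletion: [hozidawko] → [hozdawko]
  1 Stop Lenition: no change — [hozdawko]
  result: [hozdawko]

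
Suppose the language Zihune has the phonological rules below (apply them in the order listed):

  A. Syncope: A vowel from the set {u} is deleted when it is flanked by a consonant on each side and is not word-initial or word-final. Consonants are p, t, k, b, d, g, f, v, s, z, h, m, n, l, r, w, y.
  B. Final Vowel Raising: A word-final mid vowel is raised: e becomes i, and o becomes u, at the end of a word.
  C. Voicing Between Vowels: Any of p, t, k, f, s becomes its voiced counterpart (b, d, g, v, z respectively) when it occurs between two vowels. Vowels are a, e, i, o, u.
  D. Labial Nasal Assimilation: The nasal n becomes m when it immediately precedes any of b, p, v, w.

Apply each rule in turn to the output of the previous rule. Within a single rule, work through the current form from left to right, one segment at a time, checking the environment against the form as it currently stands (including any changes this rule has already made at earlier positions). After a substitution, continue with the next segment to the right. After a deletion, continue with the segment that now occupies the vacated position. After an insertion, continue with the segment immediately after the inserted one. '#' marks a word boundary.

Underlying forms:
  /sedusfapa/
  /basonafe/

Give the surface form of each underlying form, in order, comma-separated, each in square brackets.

/sedusfapa/:
  A Syncope: [sedusfapa] → [sedsfapa]
  B Final Vowel Raising: no change — [sedsfapa]
  C Voicing Between Vowels: [sedsfapa] → [sedsfaba]
  D Labial Nasal Assimilation: no change — [sedsfaba]
/basonafe/:
  A Syncope: no change — [basonafe]
  B Final Vowel Raising: [basonafe] → [basonafi]
  C Voicing Between Vowels: [basonafi] → [bazonavi]
  D Labial Nasal Assimilation: no change — [bazonavi]

[sedsfaba], [bazonavi]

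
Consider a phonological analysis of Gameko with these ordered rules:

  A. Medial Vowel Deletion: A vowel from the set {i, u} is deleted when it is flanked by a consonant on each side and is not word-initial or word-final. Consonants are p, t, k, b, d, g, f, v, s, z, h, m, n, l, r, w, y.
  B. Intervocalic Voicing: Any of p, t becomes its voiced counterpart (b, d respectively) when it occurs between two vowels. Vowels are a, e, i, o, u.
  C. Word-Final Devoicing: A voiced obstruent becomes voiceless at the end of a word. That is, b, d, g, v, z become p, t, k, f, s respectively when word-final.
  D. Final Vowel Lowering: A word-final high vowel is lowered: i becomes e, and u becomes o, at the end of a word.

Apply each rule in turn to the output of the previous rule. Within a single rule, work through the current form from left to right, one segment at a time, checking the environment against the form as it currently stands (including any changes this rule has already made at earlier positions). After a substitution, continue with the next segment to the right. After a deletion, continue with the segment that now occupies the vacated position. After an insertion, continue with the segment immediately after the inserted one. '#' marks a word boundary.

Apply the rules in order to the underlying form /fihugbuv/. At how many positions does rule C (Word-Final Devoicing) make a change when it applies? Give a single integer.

1

A Medial Vowel Deletion: [fihugbuv] → [fhgbv]
B Intervocalic Voicing: no change — [fhgbv]
C Word-Final Devoicing: [fhgbv] → [fhgbf]
D Final Vowel Lowering: no change — [fhgbf]
Rule C changed 1 position(s).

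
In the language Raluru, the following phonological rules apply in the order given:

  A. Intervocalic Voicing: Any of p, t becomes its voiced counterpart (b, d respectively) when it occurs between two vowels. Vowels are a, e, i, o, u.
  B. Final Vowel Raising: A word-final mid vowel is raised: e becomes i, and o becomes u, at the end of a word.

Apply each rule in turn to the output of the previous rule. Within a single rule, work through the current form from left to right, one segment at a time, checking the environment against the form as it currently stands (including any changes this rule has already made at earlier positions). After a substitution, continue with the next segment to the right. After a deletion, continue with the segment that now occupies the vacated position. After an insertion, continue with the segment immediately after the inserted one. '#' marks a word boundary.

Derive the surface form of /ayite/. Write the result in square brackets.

[ayidi]

A Intervocalic Voicing: [ayite] → [ayide]
B Final Vowel Raising: [ayide] → [ayidi]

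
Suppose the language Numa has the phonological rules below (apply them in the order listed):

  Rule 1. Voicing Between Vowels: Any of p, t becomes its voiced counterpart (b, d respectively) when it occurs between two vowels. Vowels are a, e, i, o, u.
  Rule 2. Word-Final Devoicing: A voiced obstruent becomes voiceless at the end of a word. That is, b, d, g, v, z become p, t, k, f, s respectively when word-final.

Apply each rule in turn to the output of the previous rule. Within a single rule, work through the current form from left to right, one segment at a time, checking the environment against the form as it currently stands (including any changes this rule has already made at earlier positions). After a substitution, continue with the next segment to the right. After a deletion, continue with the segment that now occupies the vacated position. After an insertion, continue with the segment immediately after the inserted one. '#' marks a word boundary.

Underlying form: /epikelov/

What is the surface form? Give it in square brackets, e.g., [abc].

[ebikelof]

Rule 1 Voicing Between Vowels: [epikelov] → [ebikelov]
Rule 2 Word-Final Devoicing: [ebikelov] → [ebikelof]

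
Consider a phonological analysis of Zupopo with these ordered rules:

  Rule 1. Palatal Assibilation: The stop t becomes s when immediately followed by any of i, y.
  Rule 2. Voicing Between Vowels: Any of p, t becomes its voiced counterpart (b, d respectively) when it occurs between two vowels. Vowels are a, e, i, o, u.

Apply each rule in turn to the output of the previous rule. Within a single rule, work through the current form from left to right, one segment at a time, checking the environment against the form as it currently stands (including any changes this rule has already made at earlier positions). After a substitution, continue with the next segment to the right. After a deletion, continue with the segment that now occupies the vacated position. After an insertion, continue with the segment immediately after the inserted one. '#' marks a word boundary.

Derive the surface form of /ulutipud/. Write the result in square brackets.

Rule 1 Palatal Assibilation: [ulutipud] → [ulusipud]
Rule 2 Voicing Between Vowels: [ulusipud] → [ulusibud]

[ulusibud]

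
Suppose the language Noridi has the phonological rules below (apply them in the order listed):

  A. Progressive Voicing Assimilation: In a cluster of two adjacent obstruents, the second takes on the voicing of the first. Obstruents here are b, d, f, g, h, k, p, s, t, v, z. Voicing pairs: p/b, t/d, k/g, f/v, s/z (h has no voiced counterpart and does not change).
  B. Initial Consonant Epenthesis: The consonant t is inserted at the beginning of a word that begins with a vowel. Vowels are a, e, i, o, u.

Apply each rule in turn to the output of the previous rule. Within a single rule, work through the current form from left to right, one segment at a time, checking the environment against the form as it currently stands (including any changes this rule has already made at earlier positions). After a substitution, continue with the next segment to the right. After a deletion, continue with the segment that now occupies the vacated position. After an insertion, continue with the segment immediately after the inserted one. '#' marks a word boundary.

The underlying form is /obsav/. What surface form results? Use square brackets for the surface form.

A Progressive Voicing Assimilation: [obsav] → [obzav]
B Initial Consonant Epenthesis: [obzav] → [tobzav]

[tobzav]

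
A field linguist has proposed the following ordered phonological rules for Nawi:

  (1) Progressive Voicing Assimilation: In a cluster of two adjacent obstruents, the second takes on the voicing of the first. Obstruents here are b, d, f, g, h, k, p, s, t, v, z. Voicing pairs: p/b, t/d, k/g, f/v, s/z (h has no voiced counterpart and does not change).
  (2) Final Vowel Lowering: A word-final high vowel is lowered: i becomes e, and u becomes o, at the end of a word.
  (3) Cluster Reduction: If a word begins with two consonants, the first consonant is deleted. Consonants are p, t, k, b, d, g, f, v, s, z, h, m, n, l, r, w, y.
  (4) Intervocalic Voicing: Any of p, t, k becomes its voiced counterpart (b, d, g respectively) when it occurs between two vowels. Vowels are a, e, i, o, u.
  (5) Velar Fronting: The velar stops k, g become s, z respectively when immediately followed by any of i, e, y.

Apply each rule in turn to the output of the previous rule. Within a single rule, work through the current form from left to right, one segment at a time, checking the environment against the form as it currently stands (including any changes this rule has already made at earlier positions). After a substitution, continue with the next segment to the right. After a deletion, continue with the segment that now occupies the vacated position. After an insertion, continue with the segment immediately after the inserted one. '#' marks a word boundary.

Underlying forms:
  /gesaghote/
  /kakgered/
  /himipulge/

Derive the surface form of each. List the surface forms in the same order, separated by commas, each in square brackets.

/gesaghote/:
  (1) Progressive Voicing Assimilation: no change — [gesaghote]
  (2) Final Vowel Lowering: no change — [gesaghote]
  (3) Cluster Reduction: no change — [gesaghote]
  (4) Intervocalic Voicing: [gesaghote] → [gesaghode]
  (5) Velar Fronting: [gesaghode] → [zesaghode]
/kakgered/:
  (1) Progressive Voicing Assimilation: [kakgered] → [kakkered]
  (2) Final Vowel Lowering: no change — [kakkered]
  (3) Cluster Reduction: no change — [kakkered]
  (4) Intervocalic Voicing: no change — [kakkered]
  (5) Velar Fronting: [kakkered] → [kaksered]
/himipulge/:
  (1) Progressive Voicing Assimilation: no change — [himipulge]
  (2) Final Vowel Lowering: no change — [himipulge]
  (3) Cluster Reduction: no change — [himipulge]
  (4) Intervocalic Voicing: [himipulge] → [himibulge]
  (5) Velar Fronting: [himibulge] → [himibulze]

[zesaghode], [kaksered], [himibulze]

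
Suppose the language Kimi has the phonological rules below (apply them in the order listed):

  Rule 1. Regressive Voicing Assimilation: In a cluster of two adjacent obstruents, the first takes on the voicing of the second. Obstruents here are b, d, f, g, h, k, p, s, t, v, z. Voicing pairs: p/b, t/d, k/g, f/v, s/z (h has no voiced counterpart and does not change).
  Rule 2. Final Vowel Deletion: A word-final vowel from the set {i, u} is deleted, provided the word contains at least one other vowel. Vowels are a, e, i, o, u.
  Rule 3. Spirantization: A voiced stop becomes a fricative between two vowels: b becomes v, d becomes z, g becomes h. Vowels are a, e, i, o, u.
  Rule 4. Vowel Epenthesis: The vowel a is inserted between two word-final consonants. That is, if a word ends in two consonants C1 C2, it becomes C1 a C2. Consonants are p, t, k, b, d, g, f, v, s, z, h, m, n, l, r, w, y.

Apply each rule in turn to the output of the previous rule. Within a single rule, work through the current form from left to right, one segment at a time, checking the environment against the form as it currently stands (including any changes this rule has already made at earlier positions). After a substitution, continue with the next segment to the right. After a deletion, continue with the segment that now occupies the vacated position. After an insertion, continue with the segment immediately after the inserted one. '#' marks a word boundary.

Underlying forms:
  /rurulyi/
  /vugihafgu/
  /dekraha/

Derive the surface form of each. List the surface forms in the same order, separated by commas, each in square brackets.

/rurulyi/:
  Rule 1 Regressive Voicing Assimilation: no change — [rurulyi]
  Rule 2 Final Vowel Deletion: [rurulyi] → [ruruly]
  Rule 3 Spirantization: no change — [ruruly]
  Rule 4 Vowel Epenthesis: [ruruly] → [rurulay]
/vugihafgu/:
  Rule 1 Regressive Voicing Assimilation: [vugihafgu] → [vugihavgu]
  Rule 2 Final Vowel Deletion: [vugihavgu] → [vugihavg]
  Rule 3 Spirantization: [vugihavg] → [vuhihavg]
  Rule 4 Vowel Epenthesis: [vuhihavg] → [vuhihavag]
/dekraha/:
  Rule 1 Regressive Voicing Assimilation: no change — [dekraha]
  Rule 2 Final Vowel Deletion: no change — [dekraha]
  Rule 3 Spirantization: no change — [dekraha]
  Rule 4 Vowel Epenthesis: no change — [dekraha]

[rurulay], [vuhihavag], [dekraha]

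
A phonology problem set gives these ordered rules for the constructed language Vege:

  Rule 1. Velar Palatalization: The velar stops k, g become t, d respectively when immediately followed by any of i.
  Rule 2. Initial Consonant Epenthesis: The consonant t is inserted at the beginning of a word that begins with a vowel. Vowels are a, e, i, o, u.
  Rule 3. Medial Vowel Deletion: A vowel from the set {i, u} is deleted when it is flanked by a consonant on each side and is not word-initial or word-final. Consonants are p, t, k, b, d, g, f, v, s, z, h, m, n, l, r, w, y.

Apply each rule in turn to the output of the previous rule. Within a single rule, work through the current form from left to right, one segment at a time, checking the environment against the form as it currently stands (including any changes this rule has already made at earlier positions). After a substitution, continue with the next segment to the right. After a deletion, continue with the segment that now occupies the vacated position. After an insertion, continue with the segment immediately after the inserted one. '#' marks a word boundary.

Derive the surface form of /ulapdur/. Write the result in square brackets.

[tlapdr]

Rule 1 Velar Palatalization: no change — [ulapdur]
Rule 2 Initial Consonant Epenthesis: [ulapdur] → [tulapdur]
Rule 3 Medial Vowel Deletion: [tulapdur] → [tlapdr]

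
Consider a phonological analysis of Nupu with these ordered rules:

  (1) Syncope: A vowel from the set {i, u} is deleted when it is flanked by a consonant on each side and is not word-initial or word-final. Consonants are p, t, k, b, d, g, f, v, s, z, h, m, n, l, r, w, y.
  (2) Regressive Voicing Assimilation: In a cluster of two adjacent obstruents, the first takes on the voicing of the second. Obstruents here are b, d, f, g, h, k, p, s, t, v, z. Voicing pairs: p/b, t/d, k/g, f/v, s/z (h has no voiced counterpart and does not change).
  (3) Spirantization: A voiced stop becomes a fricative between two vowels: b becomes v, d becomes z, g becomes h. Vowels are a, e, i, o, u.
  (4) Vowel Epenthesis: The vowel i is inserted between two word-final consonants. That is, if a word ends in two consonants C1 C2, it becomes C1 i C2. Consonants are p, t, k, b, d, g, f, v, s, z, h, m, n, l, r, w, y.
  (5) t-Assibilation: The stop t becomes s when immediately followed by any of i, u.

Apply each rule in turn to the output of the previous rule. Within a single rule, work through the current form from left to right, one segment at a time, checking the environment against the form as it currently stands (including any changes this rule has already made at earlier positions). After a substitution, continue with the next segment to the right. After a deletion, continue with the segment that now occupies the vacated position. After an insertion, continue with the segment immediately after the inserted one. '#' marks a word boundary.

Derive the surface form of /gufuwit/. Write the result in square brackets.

[kfwit]

(1) Syncope: [gufuwit] → [gfwt]
(2) Regressive Voicing Assimilation: [gfwt] → [kfwt]
(3) Spirantization: no change — [kfwt]
(4) Vowel Epenthesis: [kfwt] → [kfwit]
(5) t-Assibilation: no change — [kfwit]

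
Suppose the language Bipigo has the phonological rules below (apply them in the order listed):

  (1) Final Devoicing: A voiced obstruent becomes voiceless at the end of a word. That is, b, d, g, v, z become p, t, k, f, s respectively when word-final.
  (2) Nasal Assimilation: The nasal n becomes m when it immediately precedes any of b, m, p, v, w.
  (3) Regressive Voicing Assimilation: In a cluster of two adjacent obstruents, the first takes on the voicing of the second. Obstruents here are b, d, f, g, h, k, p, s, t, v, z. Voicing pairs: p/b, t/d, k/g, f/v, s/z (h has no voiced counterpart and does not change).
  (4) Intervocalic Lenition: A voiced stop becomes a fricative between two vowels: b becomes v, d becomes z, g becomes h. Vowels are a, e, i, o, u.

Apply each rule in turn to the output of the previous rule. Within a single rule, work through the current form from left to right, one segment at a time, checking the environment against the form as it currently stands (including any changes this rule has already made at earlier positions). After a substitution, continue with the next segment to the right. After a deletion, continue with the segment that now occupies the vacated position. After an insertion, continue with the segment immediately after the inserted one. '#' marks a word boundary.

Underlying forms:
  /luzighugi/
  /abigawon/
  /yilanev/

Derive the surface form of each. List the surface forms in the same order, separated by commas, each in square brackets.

[luzikhuhi], [avihawon], [yilanef]

/luzighugi/:
  (1) Final Devoicing: no change — [luzighugi]
  (2) Nasal Assimilation: no change — [luzighugi]
  (3) Regressive Voicing Assimilation: [luzighugi] → [luzikhugi]
  (4) Intervocalic Lenition: [luzikhugi] → [luzikhuhi]
/abigawon/:
  (1) Final Devoicing: no change — [abigawon]
  (2) Nasal Assimilation: no change — [abigawon]
  (3) Regressive Voicing Assimilation: no change — [abigawon]
  (4) Intervocalic Lenition: [abigawon] → [avihawon]
/yilanev/:
  (1) Final Devoicing: [yilanev] → [yilanef]
  (2) Nasal Assimilation: no change — [yilanef]
  (3) Regressive Voicing Assimilation: no change — [yilanef]
  (4) Intervocalic Lenition: no change — [yilanef]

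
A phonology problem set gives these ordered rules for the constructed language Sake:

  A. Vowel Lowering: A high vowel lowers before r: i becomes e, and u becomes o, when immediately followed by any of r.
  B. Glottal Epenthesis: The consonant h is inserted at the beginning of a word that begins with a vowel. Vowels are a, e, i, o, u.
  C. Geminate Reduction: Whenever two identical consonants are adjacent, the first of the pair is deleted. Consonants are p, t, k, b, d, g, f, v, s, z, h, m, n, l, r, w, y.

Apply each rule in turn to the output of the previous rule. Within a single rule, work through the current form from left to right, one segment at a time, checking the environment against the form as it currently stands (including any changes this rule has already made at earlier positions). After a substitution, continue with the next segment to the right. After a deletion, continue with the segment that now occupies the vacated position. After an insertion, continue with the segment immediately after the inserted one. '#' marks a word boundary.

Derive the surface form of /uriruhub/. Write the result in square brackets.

[horeruhub]

A Vowel Lowering: [uriruhub] → [oreruhub]
B Glottal Epenthesis: [oreruhub] → [horeruhub]
C Geminate Reduction: no change — [horeruhub]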